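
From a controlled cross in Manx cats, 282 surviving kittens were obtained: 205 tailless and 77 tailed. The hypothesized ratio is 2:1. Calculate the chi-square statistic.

Under the 2:1 hypothesis (Σ ratio = 3, N = 282):
  tailless: 282 × 2/3 = 188
  tailed: 282 × 1/3 = 94
χ² = Σ (O − E)² / E
  tailless: (205 − 188)² / 188 = 1.5372
  tailed: (77 − 94)² / 94 = 3.0745
χ² = 1.5372 + 3.0745 = 4.6117 ≈ 4.612

4.612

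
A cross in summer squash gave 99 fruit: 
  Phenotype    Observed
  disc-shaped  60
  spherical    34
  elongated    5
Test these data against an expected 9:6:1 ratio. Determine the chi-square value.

0.825

Total ratio parts = 16. Expected numbers out of 99:
  disc-shaped: 99 × 9/16 = 55.6875
  spherical: 99 × 6/16 = 37.125
  elongated: 99 × 1/16 = 6.1875
χ² = Σ (O − E)² / E
  disc-shaped: (60 − 55.6875)² / 55.6875 = 0.3340
  spherical: (34 − 37.125)² / 37.125 = 0.2630
  elongated: (5 − 6.1875)² / 6.1875 = 0.2279
χ² = 0.3340 + 0.2630 + 0.2279 = 0.8249 ≈ 0.825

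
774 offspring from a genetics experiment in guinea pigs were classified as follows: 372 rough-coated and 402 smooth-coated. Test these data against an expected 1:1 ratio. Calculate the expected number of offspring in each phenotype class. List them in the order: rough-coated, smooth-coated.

Total ratio parts = 2. Expected numbers out of 774:
  rough-coated: 774 × 1/2 = 387
  smooth-coated: 774 × 1/2 = 387

387, 387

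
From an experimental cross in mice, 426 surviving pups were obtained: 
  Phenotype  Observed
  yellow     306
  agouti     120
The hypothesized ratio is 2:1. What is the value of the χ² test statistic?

Total ratio parts = 3. Expected numbers out of 426:
  yellow: 426 × 2/3 = 284
  agouti: 426 × 1/3 = 142
χ² = Σ (O − E)² / E
  yellow: (306 − 284)² / 284 = 1.7042
  agouti: (120 − 142)² / 142 = 3.4085
χ² = 1.7042 + 3.4085 = 5.1127 ≈ 5.113

5.113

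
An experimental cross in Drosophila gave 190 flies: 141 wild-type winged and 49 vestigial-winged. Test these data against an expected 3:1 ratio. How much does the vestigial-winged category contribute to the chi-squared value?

Under the 3:1 hypothesis (Σ ratio = 4, N = 190):
  wild-type winged: 190 × 3/4 = 142.5
  vestigial-winged: 190 × 1/4 = 47.5
Contribution of vestigial-winged: (49 − 47.5)² / 47.5 = 0.0474

0.047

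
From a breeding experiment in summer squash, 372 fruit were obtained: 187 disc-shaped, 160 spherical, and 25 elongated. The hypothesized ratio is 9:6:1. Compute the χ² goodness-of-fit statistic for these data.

5.510

Total ratio parts = 16. Expected numbers out of 372:
  disc-shaped: 372 × 9/16 = 209.25
  spherical: 372 × 6/16 = 139.5
  elongated: 372 × 1/16 = 23.25
χ² = Σ (O − E)² / E
  disc-shaped: (187 − 209.25)² / 209.25 = 2.3659
  spherical: (160 − 139.5)² / 139.5 = 3.0125
  elongated: (25 − 23.25)² / 23.25 = 0.1317
χ² = 2.3659 + 3.0125 + 0.1317 = 5.5101 ≈ 5.510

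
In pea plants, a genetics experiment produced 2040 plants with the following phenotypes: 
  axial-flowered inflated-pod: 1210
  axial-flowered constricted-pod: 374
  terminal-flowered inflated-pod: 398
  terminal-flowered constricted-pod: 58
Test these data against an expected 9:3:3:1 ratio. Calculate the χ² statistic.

42.105

Under the 9:3:3:1 hypothesis (Σ ratio = 16, N = 2040):
  axial-flowered inflated-pod: 2040 × 9/16 = 1147.5
  axial-flowered constricted-pod: 2040 × 3/16 = 382.5
  terminal-flowered inflated-pod: 2040 × 3/16 = 382.5
  terminal-flowered constricted-pod: 2040 × 1/16 = 127.5
χ² = Σ (O − E)² / E
  axial-flowered inflated-pod: (1210 − 1147.5)² / 1147.5 = 3.4041
  axial-flowered constricted-pod: (374 − 382.5)² / 382.5 = 0.1889
  terminal-flowered inflated-pod: (398 − 382.5)² / 382.5 = 0.6281
  terminal-flowered constricted-pod: (58 − 127.5)² / 127.5 = 37.8843
χ² = 3.4041 + 0.1889 + 0.6281 + 37.8843 = 42.1054 ≈ 42.105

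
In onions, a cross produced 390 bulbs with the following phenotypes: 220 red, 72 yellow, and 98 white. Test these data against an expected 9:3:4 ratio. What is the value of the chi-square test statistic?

Expected counts for N = 390 under a 9:3:4 ratio (total parts = 16):
  red: 390 × 9/16 = 219.375
  yellow: 390 × 3/16 = 73.125
  white: 390 × 4/16 = 97.5
χ² = Σ (O − E)² / E
  red: (220 − 219.375)² / 219.375 = 0.0018
  yellow: (72 − 73.125)² / 73.125 = 0.0173
  white: (98 − 97.5)² / 97.5 = 0.0026
χ² = 0.0018 + 0.0173 + 0.0026 = 0.0217 ≈ 0.022

0.022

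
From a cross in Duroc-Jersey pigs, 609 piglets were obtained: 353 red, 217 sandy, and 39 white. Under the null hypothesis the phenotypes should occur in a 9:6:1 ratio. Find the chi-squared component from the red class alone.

0.318

Under the 9:6:1 hypothesis (Σ ratio = 16, N = 609):
  red: 609 × 9/16 = 342.5625
  sandy: 609 × 6/16 = 228.375
  white: 609 × 1/16 = 38.0625
Contribution of red: (353 − 342.5625)² / 342.5625 = 0.3180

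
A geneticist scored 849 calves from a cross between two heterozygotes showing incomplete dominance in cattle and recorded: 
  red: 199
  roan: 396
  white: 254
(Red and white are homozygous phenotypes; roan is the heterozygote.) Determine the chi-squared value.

10.953

With incomplete dominance, a heterozygote × heterozygote cross gives a 1:2:1 phenotypic ratio.
Under the 1:2:1 hypothesis (Σ ratio = 4, N = 849):
  red: 849 × 1/4 = 212.25
  roan: 849 × 2/4 = 424.5
  white: 849 × 1/4 = 212.25
χ² = Σ (O − E)² / E
  red: (199 − 212.25)² / 212.25 = 0.8271
  roan: (396 − 424.5)² / 424.5 = 1.9134
  white: (254 − 212.25)² / 212.25 = 8.2123
χ² = 0.8271 + 1.9134 + 8.2123 = 10.9528 ≈ 10.953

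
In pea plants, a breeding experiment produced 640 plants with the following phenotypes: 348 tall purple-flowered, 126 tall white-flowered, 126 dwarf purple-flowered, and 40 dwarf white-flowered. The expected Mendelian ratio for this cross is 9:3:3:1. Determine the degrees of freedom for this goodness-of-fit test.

A goodness-of-fit test with 4 phenotype classes has df = 4 − 1 = 3.

3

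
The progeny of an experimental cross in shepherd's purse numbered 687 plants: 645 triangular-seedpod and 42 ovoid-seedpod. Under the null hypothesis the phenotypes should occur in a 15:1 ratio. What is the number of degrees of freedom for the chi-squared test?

A goodness-of-fit test with 2 phenotype classes has df = 2 − 1 = 1.

1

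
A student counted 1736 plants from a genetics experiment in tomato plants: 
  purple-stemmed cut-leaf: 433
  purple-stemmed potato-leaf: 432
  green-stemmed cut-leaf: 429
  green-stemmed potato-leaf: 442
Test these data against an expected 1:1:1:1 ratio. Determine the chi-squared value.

0.217

Expected counts for N = 1736 under a 1:1:1:1 ratio (total parts = 4):
  purple-stemmed cut-leaf: 1736 × 1/4 = 434
  purple-stemmed potato-leaf: 1736 × 1/4 = 434
  green-stemmed cut-leaf: 1736 × 1/4 = 434
  green-stemmed potato-leaf: 1736 × 1/4 = 434
χ² = Σ (O − E)² / E
  purple-stemmed cut-leaf: (433 − 434)² / 434 = 0.0023
  purple-stemmed potato-leaf: (432 − 434)² / 434 = 0.0092
  green-stemmed cut-leaf: (429 − 434)² / 434 = 0.0576
  green-stemmed potato-leaf: (442 − 434)² / 434 = 0.1475
χ² = 0.0023 + 0.0092 + 0.0576 + 0.1475 = 0.2166 ≈ 0.217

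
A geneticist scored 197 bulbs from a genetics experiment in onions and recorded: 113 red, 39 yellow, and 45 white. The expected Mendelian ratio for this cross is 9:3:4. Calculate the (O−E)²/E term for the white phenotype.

Expected counts for N = 197 under a 9:3:4 ratio (total parts = 16):
  red: 197 × 9/16 = 110.8125
  yellow: 197 × 3/16 = 36.9375
  white: 197 × 4/16 = 49.25
Contribution of white: (45 − 49.25)² / 49.25 = 0.3668

0.367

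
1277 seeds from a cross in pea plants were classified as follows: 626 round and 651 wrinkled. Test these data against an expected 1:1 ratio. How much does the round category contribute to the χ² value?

0.245

Total ratio parts = 2. Expected numbers out of 1277:
  round: 1277 × 1/2 = 638.5
  wrinkled: 1277 × 1/2 = 638.5
Contribution of round: (626 − 638.5)² / 638.5 = 0.2447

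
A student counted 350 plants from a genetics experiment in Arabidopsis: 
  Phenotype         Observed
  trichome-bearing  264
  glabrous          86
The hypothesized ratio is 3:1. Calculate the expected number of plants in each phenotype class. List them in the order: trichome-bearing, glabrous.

Expected counts for N = 350 under a 3:1 ratio (total parts = 4):
  trichome-bearing: 350 × 3/4 = 262.5
  glabrous: 350 × 1/4 = 87.5

262.5, 87.5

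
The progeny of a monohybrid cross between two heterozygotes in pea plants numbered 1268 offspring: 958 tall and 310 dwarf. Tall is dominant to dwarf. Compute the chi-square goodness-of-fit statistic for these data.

For a monohybrid cross between heterozygotes with complete dominance, the expected phenotypic ratio is 3:1.
The 3:1 ratio has 4 parts, so with N = 1268 the expected counts are:
  tall: 1268 × 3/4 = 951
  dwarf: 1268 × 1/4 = 317
χ² = Σ (O − E)² / E
  tall: (958 − 951)² / 951 = 0.0515
  dwarf: (310 − 317)² / 317 = 0.1546
χ² = 0.0515 + 0.1546 = 0.2061 ≈ 0.206

0.206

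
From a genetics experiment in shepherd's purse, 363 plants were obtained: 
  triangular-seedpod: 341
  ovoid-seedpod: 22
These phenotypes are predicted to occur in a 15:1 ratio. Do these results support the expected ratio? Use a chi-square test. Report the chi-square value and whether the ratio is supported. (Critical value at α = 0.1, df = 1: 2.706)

0.022; consistent

Total ratio parts = 16. Expected numbers out of 363:
  triangular-seedpod: 363 × 15/16 = 340.3125
  ovoid-seedpod: 363 × 1/16 = 22.6875
χ² = Σ (O − E)² / E
  triangular-seedpod: (341 − 340.3125)² / 340.3125 = 0.0014
  ovoid-seedpod: (22 − 22.6875)² / 22.6875 = 0.0208
χ² = 0.0014 + 0.0208 = 0.0222 ≈ 0.022
Degrees of freedom = 2 − 1 = 1; critical value at α = 0.1 is 2.706.
Since 0.022 < 2.706, we fail to reject the null hypothesis — the data are consistent with the 15:1 ratio.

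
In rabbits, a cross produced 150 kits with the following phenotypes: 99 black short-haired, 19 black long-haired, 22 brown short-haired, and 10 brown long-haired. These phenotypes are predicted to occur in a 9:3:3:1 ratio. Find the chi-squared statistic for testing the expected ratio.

Expected counts for N = 150 under a 9:3:3:1 ratio (total parts = 16):
  black short-haired: 150 × 9/16 = 84.375
  black long-haired: 150 × 3/16 = 28.125
  brown short-haired: 150 × 3/16 = 28.125
  brown long-haired: 150 × 1/16 = 9.375
χ² = Σ (O − E)² / E
  black short-haired: (99 − 84.375)² / 84.375 = 2.5350
  black long-haired: (19 − 28.125)² / 28.125 = 2.9606
  brown short-haired: (22 − 28.125)² / 28.125 = 1.3339
  brown long-haired: (10 − 9.375)² / 9.375 = 0.0417
χ² = 2.5350 + 2.9606 + 1.3339 + 0.0417 = 6.8712 ≈ 6.871

6.871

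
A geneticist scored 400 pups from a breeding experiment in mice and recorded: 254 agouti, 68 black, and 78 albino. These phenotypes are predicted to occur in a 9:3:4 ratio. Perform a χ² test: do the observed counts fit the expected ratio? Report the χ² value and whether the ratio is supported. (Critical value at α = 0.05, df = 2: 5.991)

Under the 9:3:4 hypothesis (Σ ratio = 16, N = 400):
  agouti: 400 × 9/16 = 225
  black: 400 × 3/16 = 75
  albino: 400 × 4/16 = 100
χ² = Σ (O − E)² / E
  agouti: (254 − 225)² / 225 = 3.7378
  black: (68 − 75)² / 75 = 0.6533
  albino: (78 − 100)² / 100 = 4.8400
χ² = 3.7378 + 0.6533 + 4.8400 = 9.2311 ≈ 9.231
Degrees of freedom = 3 − 1 = 2; critical value at α = 0.05 is 5.991.
Since 9.231 > 5.991, we reject the null hypothesis — the data do not fit the 9:3:4 ratio.

9.231; not consistent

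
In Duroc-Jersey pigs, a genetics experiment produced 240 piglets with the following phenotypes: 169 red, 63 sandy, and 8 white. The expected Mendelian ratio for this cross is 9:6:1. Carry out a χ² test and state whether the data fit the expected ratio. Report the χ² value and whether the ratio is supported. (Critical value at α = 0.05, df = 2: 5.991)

Total ratio parts = 16. Expected numbers out of 240:
  red: 240 × 9/16 = 135
  sandy: 240 × 6/16 = 90
  white: 240 × 1/16 = 15
χ² = Σ (O − E)² / E
  red: (169 − 135)² / 135 = 8.5630
  sandy: (63 − 90)² / 90 = 8.1000
  white: (8 − 15)² / 15 = 3.2667
χ² = 8.5630 + 8.1000 + 3.2667 = 19.9297 ≈ 19.930
Degrees of freedom = 3 − 1 = 2; critical value at α = 0.05 is 5.991.
Since 19.930 > 5.991, we reject the null hypothesis — the data do not fit the 9:6:1 ratio.

19.930; not consistent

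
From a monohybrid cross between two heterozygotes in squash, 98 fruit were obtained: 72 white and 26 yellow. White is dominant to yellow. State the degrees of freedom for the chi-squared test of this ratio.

1

For a monohybrid cross between heterozygotes with complete dominance, the expected phenotypic ratio is 3:1.
A goodness-of-fit test with 2 phenotype classes has df = 2 − 1 = 1.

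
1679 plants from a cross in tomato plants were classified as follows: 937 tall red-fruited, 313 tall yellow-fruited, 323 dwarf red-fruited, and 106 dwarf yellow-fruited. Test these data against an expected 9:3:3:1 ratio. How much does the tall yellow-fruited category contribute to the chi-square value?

Total ratio parts = 16. Expected numbers out of 1679:
  tall red-fruited: 1679 × 9/16 = 944.4375
  tall yellow-fruited: 1679 × 3/16 = 314.8125
  dwarf red-fruited: 1679 × 3/16 = 314.8125
  dwarf yellow-fruited: 1679 × 1/16 = 104.9375
Contribution of tall yellow-fruited: (313 − 314.8125)² / 314.8125 = 0.0104

0.010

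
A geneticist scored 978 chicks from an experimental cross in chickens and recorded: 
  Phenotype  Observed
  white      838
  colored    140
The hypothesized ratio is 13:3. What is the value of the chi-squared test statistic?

12.627

Under the 13:3 hypothesis (Σ ratio = 16, N = 978):
  white: 978 × 13/16 = 794.625
  colored: 978 × 3/16 = 183.375
χ² = Σ (O − E)² / E
  white: (838 − 794.625)² / 794.625 = 2.3676
  colored: (140 − 183.375)² / 183.375 = 10.2598
χ² = 2.3676 + 10.2598 = 12.6274 ≈ 12.627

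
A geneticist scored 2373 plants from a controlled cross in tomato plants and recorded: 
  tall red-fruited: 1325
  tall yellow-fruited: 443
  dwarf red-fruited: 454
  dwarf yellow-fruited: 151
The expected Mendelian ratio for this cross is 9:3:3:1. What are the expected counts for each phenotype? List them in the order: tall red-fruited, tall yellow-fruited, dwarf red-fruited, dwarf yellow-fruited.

The 9:3:3:1 ratio has 16 parts, so with N = 2373 the expected counts are:
  tall red-fruited: 2373 × 9/16 = 1334.8125
  tall yellow-fruited: 2373 × 3/16 = 444.9375
  dwarf red-fruited: 2373 × 3/16 = 444.9375
  dwarf yellow-fruited: 2373 × 1/16 = 148.3125

1334.8125, 444.9375, 444.9375, 148.3125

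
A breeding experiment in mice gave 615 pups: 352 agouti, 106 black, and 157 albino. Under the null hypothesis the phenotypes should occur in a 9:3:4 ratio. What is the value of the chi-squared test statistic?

0.927

Total ratio parts = 16. Expected numbers out of 615:
  agouti: 615 × 9/16 = 345.9375
  black: 615 × 3/16 = 115.3125
  albino: 615 × 4/16 = 153.75
χ² = Σ (O − E)² / E
  agouti: (352 − 345.9375)² / 345.9375 = 0.1062
  black: (106 − 115.3125)² / 115.3125 = 0.7521
  albino: (157 − 153.75)² / 153.75 = 0.0687
χ² = 0.1062 + 0.7521 + 0.0687 = 0.927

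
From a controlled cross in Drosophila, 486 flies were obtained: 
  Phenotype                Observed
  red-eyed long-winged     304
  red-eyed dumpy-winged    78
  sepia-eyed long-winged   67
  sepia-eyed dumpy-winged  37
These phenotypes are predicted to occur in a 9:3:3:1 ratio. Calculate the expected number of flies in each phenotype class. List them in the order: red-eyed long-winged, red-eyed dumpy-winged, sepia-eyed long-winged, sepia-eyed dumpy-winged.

273.375, 91.125, 91.125, 30.375

Expected counts for N = 486 under a 9:3:3:1 ratio (total parts = 16):
  red-eyed long-winged: 486 × 9/16 = 273.375
  red-eyed dumpy-winged: 486 × 3/16 = 91.125
  sepia-eyed long-winged: 486 × 3/16 = 91.125
  sepia-eyed dumpy-winged: 486 × 1/16 = 30.375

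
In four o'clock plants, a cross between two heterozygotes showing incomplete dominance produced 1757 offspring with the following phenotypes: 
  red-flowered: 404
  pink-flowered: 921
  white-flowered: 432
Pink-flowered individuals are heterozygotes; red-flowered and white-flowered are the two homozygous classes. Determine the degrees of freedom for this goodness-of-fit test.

2

With incomplete dominance, a heterozygote × heterozygote cross gives a 1:2:1 phenotypic ratio.
A goodness-of-fit test with 3 phenotype classes has df = 3 − 1 = 2.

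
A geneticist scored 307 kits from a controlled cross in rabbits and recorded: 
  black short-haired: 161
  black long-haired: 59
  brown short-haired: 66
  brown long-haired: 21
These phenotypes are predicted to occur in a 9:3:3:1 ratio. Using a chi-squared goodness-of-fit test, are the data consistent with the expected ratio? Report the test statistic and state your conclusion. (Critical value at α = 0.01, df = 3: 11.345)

2.235; consistent

Total ratio parts = 16. Expected numbers out of 307:
  black short-haired: 307 × 9/16 = 172.6875
  black long-haired: 307 × 3/16 = 57.5625
  brown short-haired: 307 × 3/16 = 57.5625
  brown long-haired: 307 × 1/16 = 19.1875
χ² = Σ (O − E)² / E
  black short-haired: (161 − 172.6875)² / 172.6875 = 0.7910
  black long-haired: (59 − 57.5625)² / 57.5625 = 0.0359
  brown short-haired: (66 − 57.5625)² / 57.5625 = 1.2368
  brown long-haired: (21 − 19.1875)² / 19.1875 = 0.1712
χ² = 0.7910 + 0.0359 + 1.2368 + 0.1712 = 2.2349 ≈ 2.235
Degrees of freedom = 4 − 1 = 3; critical value at α = 0.01 is 11.345.
Since 2.235 < 11.345, we fail to reject the null hypothesis — the data are consistent with the 9:3:3:1 ratio.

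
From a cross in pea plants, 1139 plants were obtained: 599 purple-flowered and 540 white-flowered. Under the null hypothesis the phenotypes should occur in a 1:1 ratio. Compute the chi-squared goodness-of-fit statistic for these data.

Under the 1:1 hypothesis (Σ ratio = 2, N = 1139):
  purple-flowered: 1139 × 1/2 = 569.5
  white-flowered: 1139 × 1/2 = 569.5
χ² = Σ (O − E)² / E
  purple-flowered: (599 − 569.5)² / 569.5 = 1.5281
  white-flowered: (540 − 569.5)² / 569.5 = 1.5281
χ² = 1.5281 + 1.5281 = 3.0562 ≈ 3.056

3.056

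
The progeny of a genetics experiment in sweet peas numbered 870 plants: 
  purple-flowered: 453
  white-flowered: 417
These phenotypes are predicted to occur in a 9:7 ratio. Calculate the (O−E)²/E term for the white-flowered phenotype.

3.476

Under the 9:7 hypothesis (Σ ratio = 16, N = 870):
  purple-flowered: 870 × 9/16 = 489.375
  white-flowered: 870 × 7/16 = 380.625
Contribution of white-flowered: (417 − 380.625)² / 380.625 = 3.4762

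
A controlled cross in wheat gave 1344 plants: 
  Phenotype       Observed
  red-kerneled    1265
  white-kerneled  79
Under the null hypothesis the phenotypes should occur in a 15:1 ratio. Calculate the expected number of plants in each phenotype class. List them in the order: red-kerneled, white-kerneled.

1260, 84

Expected counts for N = 1344 under a 15:1 ratio (total parts = 16):
  red-kerneled: 1344 × 15/16 = 1260
  white-kerneled: 1344 × 1/16 = 84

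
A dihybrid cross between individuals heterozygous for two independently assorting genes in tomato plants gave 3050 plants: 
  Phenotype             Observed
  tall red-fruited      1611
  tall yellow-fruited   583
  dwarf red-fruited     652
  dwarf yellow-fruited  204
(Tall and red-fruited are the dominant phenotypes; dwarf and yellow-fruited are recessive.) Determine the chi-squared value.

A dihybrid F₂ with independent assortment and complete dominance at both loci gives a 9:3:3:1 phenotypic ratio.
The 9:3:3:1 ratio has 16 parts, so with N = 3050 the expected counts are:
  tall red-fruited: 3050 × 9/16 = 1715.625
  tall yellow-fruited: 3050 × 3/16 = 571.875
  dwarf red-fruited: 3050 × 3/16 = 571.875
  dwarf yellow-fruited: 3050 × 1/16 = 190.625
χ² = Σ (O − E)² / E
  tall red-fruited: (1611 − 1715.625)² / 1715.625 = 6.3804
  tall yellow-fruited: (583 − 571.875)² / 571.875 = 0.2164
  dwarf red-fruited: (652 − 571.875)² / 571.875 = 11.2263
  dwarf yellow-fruited: (204 − 190.625)² / 190.625 = 0.9384
χ² = 6.3804 + 0.2164 + 11.2263 + 0.9384 = 18.7615 ≈ 18.762

18.762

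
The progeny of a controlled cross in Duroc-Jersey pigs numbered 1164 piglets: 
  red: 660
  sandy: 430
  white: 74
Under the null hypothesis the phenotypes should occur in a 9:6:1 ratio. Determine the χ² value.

Total ratio parts = 16. Expected numbers out of 1164:
  red: 1164 × 9/16 = 654.75
  sandy: 1164 × 6/16 = 436.5
  white: 1164 × 1/16 = 72.75
χ² = Σ (O − E)² / E
  red: (660 − 654.75)² / 654.75 = 0.0421
  sandy: (430 − 436.5)² / 436.5 = 0.0968
  white: (74 − 72.75)² / 72.75 = 0.0215
χ² = 0.0421 + 0.0968 + 0.0215 = 0.1604 ≈ 0.160

0.160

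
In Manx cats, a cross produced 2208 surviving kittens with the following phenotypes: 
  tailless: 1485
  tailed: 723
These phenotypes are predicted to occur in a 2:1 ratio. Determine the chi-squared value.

0.344

Total ratio parts = 3. Expected numbers out of 2208:
  tailless: 2208 × 2/3 = 1472
  tailed: 2208 × 1/3 = 736
χ² = Σ (O − E)² / E
  tailless: (1485 − 1472)² / 1472 = 0.1148
  tailed: (723 − 736)² / 736 = 0.2296
χ² = 0.1148 + 0.2296 = 0.3444 ≈ 0.344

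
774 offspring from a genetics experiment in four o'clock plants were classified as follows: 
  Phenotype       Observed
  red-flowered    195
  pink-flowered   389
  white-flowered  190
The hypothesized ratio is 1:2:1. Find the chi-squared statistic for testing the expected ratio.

Expected counts for N = 774 under a 1:2:1 ratio (total parts = 4):
  red-flowered: 774 × 1/4 = 193.5
  pink-flowered: 774 × 2/4 = 387
  white-flowered: 774 × 1/4 = 193.5
χ² = Σ (O − E)² / E
  red-flowered: (195 − 193.5)² / 193.5 = 0.0116
  pink-flowered: (389 − 387)² / 387 = 0.0103
  white-flowered: (190 − 193.5)² / 193.5 = 0.0633
χ² = 0.0116 + 0.0103 + 0.0633 = 0.0852 ≈ 0.085

0.085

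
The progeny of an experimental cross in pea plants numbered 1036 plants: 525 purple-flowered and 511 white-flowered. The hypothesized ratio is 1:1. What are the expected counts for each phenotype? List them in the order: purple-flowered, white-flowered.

Expected counts for N = 1036 under a 1:1 ratio (total parts = 2):
  purple-flowered: 1036 × 1/2 = 518
  white-flowered: 1036 × 1/2 = 518

518, 518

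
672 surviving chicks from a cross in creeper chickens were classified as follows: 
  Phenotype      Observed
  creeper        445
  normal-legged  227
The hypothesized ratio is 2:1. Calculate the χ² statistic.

0.060

Under the 2:1 hypothesis (Σ ratio = 3, N = 672):
  creeper: 672 × 2/3 = 448
  normal-legged: 672 × 1/3 = 224
χ² = Σ (O − E)² / E
  creeper: (445 − 448)² / 448 = 0.0201
  normal-legged: (227 − 224)² / 224 = 0.0402
χ² = 0.0201 + 0.0402 = 0.0603 ≈ 0.060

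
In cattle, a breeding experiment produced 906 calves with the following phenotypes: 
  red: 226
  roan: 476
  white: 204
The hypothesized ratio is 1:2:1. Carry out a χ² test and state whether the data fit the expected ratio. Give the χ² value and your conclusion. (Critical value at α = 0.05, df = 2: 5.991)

3.404; consistent

The 1:2:1 ratio has 4 parts, so with N = 906 the expected counts are:
  red: 906 × 1/4 = 226.5
  roan: 906 × 2/4 = 453
  white: 906 × 1/4 = 226.5
χ² = Σ (O − E)² / E
  red: (226 − 226.5)² / 226.5 = 0.0011
  roan: (476 − 453)² / 453 = 1.1678
  white: (204 − 226.5)² / 226.5 = 2.2351
χ² = 0.0011 + 1.1678 + 2.2351 = 3.404
Degrees of freedom = 3 − 1 = 2; critical value at α = 0.05 is 5.991.
Since 3.404 < 5.991, we fail to reject the null hypothesis — the data are consistent with the 1:2:1 ratio.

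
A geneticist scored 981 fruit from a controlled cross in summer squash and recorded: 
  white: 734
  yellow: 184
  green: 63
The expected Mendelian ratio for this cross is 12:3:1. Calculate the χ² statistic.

0.051

The 12:3:1 ratio has 16 parts, so with N = 981 the expected counts are:
  white: 981 × 12/16 = 735.75
  yellow: 981 × 3/16 = 183.9375
  green: 981 × 1/16 = 61.3125
χ² = Σ (O − E)² / E
  white: (734 − 735.75)² / 735.75 = 0.0042
  yellow: (184 − 183.9375)² / 183.9375 = 0.0000
  green: (63 − 61.3125)² / 61.3125 = 0.0464
χ² = 0.0042 + 0.0000 + 0.0464 = 0.0506 ≈ 0.051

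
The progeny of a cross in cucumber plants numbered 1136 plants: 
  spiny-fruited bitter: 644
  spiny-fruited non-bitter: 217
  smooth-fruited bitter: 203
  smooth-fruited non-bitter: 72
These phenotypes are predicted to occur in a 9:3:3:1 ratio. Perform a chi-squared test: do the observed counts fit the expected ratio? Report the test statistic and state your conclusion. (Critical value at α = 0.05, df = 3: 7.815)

0.598; consistent

Under the 9:3:3:1 hypothesis (Σ ratio = 16, N = 1136):
  spiny-fruited bitter: 1136 × 9/16 = 639
  spiny-fruited non-bitter: 1136 × 3/16 = 213
  smooth-fruited bitter: 1136 × 3/16 = 213
  smooth-fruited non-bitter: 1136 × 1/16 = 71
χ² = Σ (O − E)² / E
  spiny-fruited bitter: (644 − 639)² / 639 = 0.0391
  spiny-fruited non-bitter: (217 − 213)² / 213 = 0.0751
  smooth-fruited bitter: (203 − 213)² / 213 = 0.4695
  smooth-fruited non-bitter: (72 − 71)² / 71 = 0.0141
χ² = 0.0391 + 0.0751 + 0.4695 + 0.0141 = 0.5978 ≈ 0.598
Degrees of freedom = 4 − 1 = 3; critical value at α = 0.05 is 7.815.
Since 0.598 < 7.815, we fail to reject the null hypothesis — the data are consistent with the 9:3:3:1 ratio.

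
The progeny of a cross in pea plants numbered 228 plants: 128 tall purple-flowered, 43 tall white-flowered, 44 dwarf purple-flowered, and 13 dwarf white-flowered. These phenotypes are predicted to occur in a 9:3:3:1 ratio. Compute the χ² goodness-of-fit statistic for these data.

0.148

Total ratio parts = 16. Expected numbers out of 228:
  tall purple-flowered: 228 × 9/16 = 128.25
  tall white-flowered: 228 × 3/16 = 42.75
  dwarf purple-flowered: 228 × 3/16 = 42.75
  dwarf white-flowered: 228 × 1/16 = 14.25
χ² = Σ (O − E)² / E
  tall purple-flowered: (128 − 128.25)² / 128.25 = 0.0005
  tall white-flowered: (43 − 42.75)² / 42.75 = 0.0015
  dwarf purple-flowered: (44 − 42.75)² / 42.75 = 0.0365
  dwarf white-flowered: (13 − 14.25)² / 14.25 = 0.1096
χ² = 0.0005 + 0.0015 + 0.0365 + 0.1096 = 0.1481 ≈ 0.148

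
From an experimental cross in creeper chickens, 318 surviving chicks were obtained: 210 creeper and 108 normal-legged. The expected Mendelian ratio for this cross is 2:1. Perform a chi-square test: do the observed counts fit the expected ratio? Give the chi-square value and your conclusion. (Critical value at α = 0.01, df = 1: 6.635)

0.057; consistent

Expected counts for N = 318 under a 2:1 ratio (total parts = 3):
  creeper: 318 × 2/3 = 212
  normal-legged: 318 × 1/3 = 106
χ² = Σ (O − E)² / E
  creeper: (210 − 212)² / 212 = 0.0189
  normal-legged: (108 − 106)² / 106 = 0.0377
χ² = 0.0189 + 0.0377 = 0.0566 ≈ 0.057
Degrees of freedom = 2 − 1 = 1; critical value at α = 0.01 is 6.635.
Since 0.057 < 6.635, we fail to reject the null hypothesis — the data are consistent with the 2:1 ratio.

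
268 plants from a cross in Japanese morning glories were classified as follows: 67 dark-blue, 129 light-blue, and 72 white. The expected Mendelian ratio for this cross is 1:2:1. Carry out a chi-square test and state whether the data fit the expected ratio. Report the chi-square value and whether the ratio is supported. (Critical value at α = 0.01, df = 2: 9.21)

Under the 1:2:1 hypothesis (Σ ratio = 4, N = 268):
  dark-blue: 268 × 1/4 = 67
  light-blue: 268 × 2/4 = 134
  white: 268 × 1/4 = 67
χ² = Σ (O − E)² / E
  dark-blue: (67 − 67)² / 67 = 0.0000
  light-blue: (129 − 134)² / 134 = 0.1866
  white: (72 − 67)² / 67 = 0.3731
χ² = 0.0000 + 0.1866 + 0.3731 = 0.5597 ≈ 0.560
Degrees of freedom = 3 − 1 = 2; critical value at α = 0.01 is 9.21.
Since 0.560 < 9.21, we fail to reject the null hypothesis — the data are consistent with the 1:2:1 ratio.

0.560; consistent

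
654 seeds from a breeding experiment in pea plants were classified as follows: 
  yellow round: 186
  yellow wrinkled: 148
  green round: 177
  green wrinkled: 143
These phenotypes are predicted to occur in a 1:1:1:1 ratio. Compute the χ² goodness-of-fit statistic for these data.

Total ratio parts = 4. Expected numbers out of 654:
  yellow round: 654 × 1/4 = 163.5
  yellow wrinkled: 654 × 1/4 = 163.5
  green round: 654 × 1/4 = 163.5
  green wrinkled: 654 × 1/4 = 163.5
χ² = Σ (O − E)² / E
  yellow round: (186 − 163.5)² / 163.5 = 3.0963
  yellow wrinkled: (148 − 163.5)² / 163.5 = 1.4694
  green round: (177 − 163.5)² / 163.5 = 1.1147
  green wrinkled: (143 − 163.5)² / 163.5 = 2.5703
χ² = 3.0963 + 1.4694 + 1.1147 + 2.5703 = 8.2507 ≈ 8.251

8.251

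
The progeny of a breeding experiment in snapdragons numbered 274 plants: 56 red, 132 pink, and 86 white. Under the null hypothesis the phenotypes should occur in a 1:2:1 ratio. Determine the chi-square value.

The 1:2:1 ratio has 4 parts, so with N = 274 the expected counts are:
  red: 274 × 1/4 = 68.5
  pink: 274 × 2/4 = 137
  white: 274 × 1/4 = 68.5
χ² = Σ (O − E)² / E
  red: (56 − 68.5)² / 68.5 = 2.2810
  pink: (132 − 137)² / 137 = 0.1825
  white: (86 − 68.5)² / 68.5 = 4.4708
χ² = 2.2810 + 0.1825 + 4.4708 = 6.9343 ≈ 6.934

6.934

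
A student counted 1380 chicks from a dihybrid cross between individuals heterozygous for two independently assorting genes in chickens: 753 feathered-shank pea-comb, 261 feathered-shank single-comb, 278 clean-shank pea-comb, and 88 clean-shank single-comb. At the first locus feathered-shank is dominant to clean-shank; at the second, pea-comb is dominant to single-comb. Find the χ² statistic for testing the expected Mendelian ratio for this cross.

2.184

A dihybrid F₂ with independent assortment and complete dominance at both loci gives a 9:3:3:1 phenotypic ratio.
The 9:3:3:1 ratio has 16 parts, so with N = 1380 the expected counts are:
  feathered-shank pea-comb: 1380 × 9/16 = 776.25
  feathered-shank single-comb: 1380 × 3/16 = 258.75
  clean-shank pea-comb: 1380 × 3/16 = 258.75
  clean-shank single-comb: 1380 × 1/16 = 86.25
χ² = Σ (O − E)² / E
  feathered-shank pea-comb: (753 − 776.25)² / 776.25 = 0.6964
  feathered-shank single-comb: (261 − 258.75)² / 258.75 = 0.0196
  clean-shank pea-comb: (278 − 258.75)² / 258.75 = 1.4321
  clean-shank single-comb: (88 − 86.25)² / 86.25 = 0.0355
χ² = 0.6964 + 0.0196 + 1.4321 + 0.0355 = 2.1836 ≈ 2.184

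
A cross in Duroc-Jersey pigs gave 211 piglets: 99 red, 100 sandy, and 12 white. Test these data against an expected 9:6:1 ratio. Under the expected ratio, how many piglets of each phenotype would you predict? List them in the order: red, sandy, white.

Expected counts for N = 211 under a 9:6:1 ratio (total parts = 16):
  red: 211 × 9/16 = 118.6875
  sandy: 211 × 6/16 = 79.125
  white: 211 × 1/16 = 13.1875

118.6875, 79.125, 13.1875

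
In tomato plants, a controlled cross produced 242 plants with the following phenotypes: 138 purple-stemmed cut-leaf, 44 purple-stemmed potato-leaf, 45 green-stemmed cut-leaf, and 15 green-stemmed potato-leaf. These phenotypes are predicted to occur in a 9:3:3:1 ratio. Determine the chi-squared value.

Total ratio parts = 16. Expected numbers out of 242:
  purple-stemmed cut-leaf: 242 × 9/16 = 136.125
  purple-stemmed potato-leaf: 242 × 3/16 = 45.375
  green-stemmed cut-leaf: 242 × 3/16 = 45.375
  green-stemmed potato-leaf: 242 × 1/16 = 15.125
χ² = Σ (O − E)² / E
  purple-stemmed cut-leaf: (138 − 136.125)² / 136.125 = 0.0258
  purple-stemmed potato-leaf: (44 − 45.375)² / 45.375 = 0.0417
  green-stemmed cut-leaf: (45 − 45.375)² / 45.375 = 0.0031
  green-stemmed potato-leaf: (15 − 15.125)² / 15.125 = 0.0010
χ² = 0.0258 + 0.0417 + 0.0031 + 0.0010 = 0.0716 ≈ 0.072

0.072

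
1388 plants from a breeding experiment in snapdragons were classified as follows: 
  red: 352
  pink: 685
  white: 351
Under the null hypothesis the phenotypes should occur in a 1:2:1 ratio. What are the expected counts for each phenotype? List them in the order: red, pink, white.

347, 694, 347

Under the 1:2:1 hypothesis (Σ ratio = 4, N = 1388):
  red: 1388 × 1/4 = 347
  pink: 1388 × 2/4 = 694
  white: 1388 × 1/4 = 347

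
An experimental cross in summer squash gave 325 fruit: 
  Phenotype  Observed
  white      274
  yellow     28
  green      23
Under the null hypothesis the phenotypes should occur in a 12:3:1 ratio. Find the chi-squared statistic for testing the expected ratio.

21.913

The 12:3:1 ratio has 16 parts, so with N = 325 the expected counts are:
  white: 325 × 12/16 = 243.75
  yellow: 325 × 3/16 = 60.9375
  green: 325 × 1/16 = 20.3125
χ² = Σ (O − E)² / E
  white: (274 − 243.75)² / 243.75 = 3.7541
  yellow: (28 − 60.9375)² / 60.9375 = 17.8031
  green: (23 − 20.3125)² / 20.3125 = 0.3556
χ² = 3.7541 + 17.8031 + 0.3556 = 21.9128 ≈ 21.913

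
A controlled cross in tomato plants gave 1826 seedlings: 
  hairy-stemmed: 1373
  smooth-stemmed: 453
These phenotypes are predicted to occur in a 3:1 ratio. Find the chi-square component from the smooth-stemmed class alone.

Expected counts for N = 1826 under a 3:1 ratio (total parts = 4):
  hairy-stemmed: 1826 × 3/4 = 1369.5
  smooth-stemmed: 1826 × 1/4 = 456.5
Contribution of smooth-stemmed: (453 − 456.5)² / 456.5 = 0.0268

0.027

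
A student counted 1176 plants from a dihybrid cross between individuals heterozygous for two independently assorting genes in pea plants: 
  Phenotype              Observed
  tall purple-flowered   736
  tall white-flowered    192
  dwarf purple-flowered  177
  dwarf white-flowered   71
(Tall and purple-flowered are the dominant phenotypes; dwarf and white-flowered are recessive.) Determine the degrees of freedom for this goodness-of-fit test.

A dihybrid F₂ with independent assortment and complete dominance at both loci gives a 9:3:3:1 phenotypic ratio.
A goodness-of-fit test with 4 phenotype classes has df = 4 − 1 = 3.

3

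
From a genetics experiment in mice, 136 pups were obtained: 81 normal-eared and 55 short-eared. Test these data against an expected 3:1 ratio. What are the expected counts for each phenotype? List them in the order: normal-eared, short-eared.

Total ratio parts = 4. Expected numbers out of 136:
  normal-eared: 136 × 3/4 = 102
  short-eared: 136 × 1/4 = 34

102, 34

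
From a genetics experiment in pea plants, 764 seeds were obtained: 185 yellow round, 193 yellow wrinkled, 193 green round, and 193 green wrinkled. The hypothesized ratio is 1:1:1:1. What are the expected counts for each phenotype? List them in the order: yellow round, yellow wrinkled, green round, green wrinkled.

191, 191, 191, 191

Under the 1:1:1:1 hypothesis (Σ ratio = 4, N = 764):
  yellow round: 764 × 1/4 = 191
  yellow wrinkled: 764 × 1/4 = 191
  green round: 764 × 1/4 = 191
  green wrinkled: 764 × 1/4 = 191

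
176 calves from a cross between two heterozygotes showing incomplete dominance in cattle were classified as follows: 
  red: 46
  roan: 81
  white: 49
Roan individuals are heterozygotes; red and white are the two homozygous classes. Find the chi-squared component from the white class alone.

0.568

With incomplete dominance, a heterozygote × heterozygote cross gives a 1:2:1 phenotypic ratio.
Total ratio parts = 4. Expected numbers out of 176:
  red: 176 × 1/4 = 44
  roan: 176 × 2/4 = 88
  white: 176 × 1/4 = 44
Contribution of white: (49 − 44)² / 44 = 0.5682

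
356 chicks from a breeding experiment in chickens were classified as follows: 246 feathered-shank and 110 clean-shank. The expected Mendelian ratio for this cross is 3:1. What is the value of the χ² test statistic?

6.607

Expected counts for N = 356 under a 3:1 ratio (total parts = 4):
  feathered-shank: 356 × 3/4 = 267
  clean-shank: 356 × 1/4 = 89
χ² = Σ (O − E)² / E
  feathered-shank: (246 − 267)² / 267 = 1.6517
  clean-shank: (110 − 89)² / 89 = 4.9551
χ² = 1.6517 + 4.9551 = 6.6068 ≈ 6.607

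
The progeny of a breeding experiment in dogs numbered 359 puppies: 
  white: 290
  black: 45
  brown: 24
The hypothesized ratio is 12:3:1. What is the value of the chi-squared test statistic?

The 12:3:1 ratio has 16 parts, so with N = 359 the expected counts are:
  white: 359 × 12/16 = 269.25
  black: 359 × 3/16 = 67.3125
  brown: 359 × 1/16 = 22.4375
χ² = Σ (O − E)² / E
  white: (290 − 269.25)² / 269.25 = 1.5991
  black: (45 − 67.3125)² / 67.3125 = 7.3961
  brown: (24 − 22.4375)² / 22.4375 = 0.1088
χ² = 1.5991 + 7.3961 + 0.1088 = 9.104

9.104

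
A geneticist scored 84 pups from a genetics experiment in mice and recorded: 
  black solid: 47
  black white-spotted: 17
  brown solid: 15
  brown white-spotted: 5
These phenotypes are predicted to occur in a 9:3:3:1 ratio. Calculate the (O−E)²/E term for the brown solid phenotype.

Under the 9:3:3:1 hypothesis (Σ ratio = 16, N = 84):
  black solid: 84 × 9/16 = 47.25
  black white-spotted: 84 × 3/16 = 15.75
  brown solid: 84 × 3/16 = 15.75
  brown white-spotted: 84 × 1/16 = 5.25
Contribution of brown solid: (15 − 15.75)² / 15.75 = 0.0357

0.036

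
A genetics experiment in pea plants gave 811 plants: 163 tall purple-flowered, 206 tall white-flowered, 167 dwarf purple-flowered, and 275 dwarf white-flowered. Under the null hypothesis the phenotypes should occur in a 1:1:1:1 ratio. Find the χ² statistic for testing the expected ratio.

Under the 1:1:1:1 hypothesis (Σ ratio = 4, N = 811):
  tall purple-flowered: 811 × 1/4 = 202.75
  tall white-flowered: 811 × 1/4 = 202.75
  dwarf purple-flowered: 811 × 1/4 = 202.75
  dwarf white-flowered: 811 × 1/4 = 202.75
χ² = Σ (O − E)² / E
  tall purple-flowered: (163 − 202.75)² / 202.75 = 7.7932
  tall white-flowered: (206 − 202.75)² / 202.75 = 0.0521
  dwarf purple-flowered: (167 − 202.75)² / 202.75 = 6.3036
  dwarf white-flowered: (275 − 202.75)² / 202.75 = 25.7463
χ² = 7.7932 + 0.0521 + 6.3036 + 25.7463 = 39.8952 ≈ 39.895

39.895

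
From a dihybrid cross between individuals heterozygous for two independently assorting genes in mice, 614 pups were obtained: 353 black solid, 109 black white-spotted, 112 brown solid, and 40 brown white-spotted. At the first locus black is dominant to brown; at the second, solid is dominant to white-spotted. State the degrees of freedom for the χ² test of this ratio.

3

A dihybrid F₂ with independent assortment and complete dominance at both loci gives a 9:3:3:1 phenotypic ratio.
A goodness-of-fit test with 4 phenotype classes has df = 4 − 1 = 3.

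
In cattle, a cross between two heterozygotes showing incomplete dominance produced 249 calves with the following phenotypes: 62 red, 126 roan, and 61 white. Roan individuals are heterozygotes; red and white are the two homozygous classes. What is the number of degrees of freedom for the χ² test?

With incomplete dominance, a heterozygote × heterozygote cross gives a 1:2:1 phenotypic ratio.
A goodness-of-fit test with 3 phenotype classes has df = 3 − 1 = 2.

2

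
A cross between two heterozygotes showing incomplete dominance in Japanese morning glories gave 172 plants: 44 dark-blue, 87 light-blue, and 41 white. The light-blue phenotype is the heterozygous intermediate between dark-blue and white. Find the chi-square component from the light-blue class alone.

0.012

With incomplete dominance, a heterozygote × heterozygote cross gives a 1:2:1 phenotypic ratio.
Under the 1:2:1 hypothesis (Σ ratio = 4, N = 172):
  dark-blue: 172 × 1/4 = 43
  light-blue: 172 × 2/4 = 86
  white: 172 × 1/4 = 43
Contribution of light-blue: (87 − 86)² / 86 = 0.0116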